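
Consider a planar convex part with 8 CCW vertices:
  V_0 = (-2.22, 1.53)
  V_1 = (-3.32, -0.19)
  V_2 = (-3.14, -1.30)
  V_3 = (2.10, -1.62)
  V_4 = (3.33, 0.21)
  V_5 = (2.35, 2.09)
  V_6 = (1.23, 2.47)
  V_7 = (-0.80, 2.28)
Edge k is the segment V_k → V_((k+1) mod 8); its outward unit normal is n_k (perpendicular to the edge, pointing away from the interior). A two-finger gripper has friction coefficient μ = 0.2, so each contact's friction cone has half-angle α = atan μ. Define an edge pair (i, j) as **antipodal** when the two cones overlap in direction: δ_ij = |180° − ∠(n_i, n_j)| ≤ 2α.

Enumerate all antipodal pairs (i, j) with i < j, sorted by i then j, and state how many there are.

count = 4; pairs: (0,3), (1,4), (2,5), (2,6)

α = atan 0.2 = 11.31°;  2α = 22.62°
n_0 = (-0.8424, +0.5388)
n_1 = (-0.9871, -0.1601)
n_2 = (-0.0610, -0.9981)
n_3 = (+0.8300, -0.5578)
n_4 = (+0.8868, +0.4622)
n_5 = (+0.3213, +0.9470)
n_6 = (-0.0932, +0.9956)
n_7 = (-0.4670, +0.8842)
  (0,1): δ = 138.19°  ·
  (0,2): δ = 60.89°  ·
  (0,3): δ = 1.31°  ✓
  (0,4): δ = 60.13°  ·
  (0,5): δ = 103.86°  ·
  (0,6): δ = 127.95°  ·
  (0,7): δ = 150.44°  ·
  (1,2): δ = 102.71°  ·
  (1,3): δ = 43.12°  ·
  (1,4): δ = 18.32°  ✓
  (1,5): δ = 62.05°  ·
  (1,6): δ = 86.14°  ·
  (1,7): δ = 108.63°  ·
  (2,3): δ = 120.41°  ·
  (2,4): δ = 58.97°  ·
  (2,5): δ = 15.25°  ✓
  (2,6): δ = 8.84°  ✓
  (2,7): δ = 31.34°  ·
  (3,4): δ = 118.56°  ·
  (3,5): δ = 74.84°  ·
  (3,6): δ = 50.75°  ·
  (3,7): δ = 28.25°  ·
  (4,5): δ = 136.27°  ·
  (4,6): δ = 112.18°  ·
  (4,7): δ = 89.69°  ·
  (5,6): δ = 155.91°  ·
  (5,7): δ = 133.42°  ·
  (6,7): δ = 157.51°  ·
antipodal pairs: 4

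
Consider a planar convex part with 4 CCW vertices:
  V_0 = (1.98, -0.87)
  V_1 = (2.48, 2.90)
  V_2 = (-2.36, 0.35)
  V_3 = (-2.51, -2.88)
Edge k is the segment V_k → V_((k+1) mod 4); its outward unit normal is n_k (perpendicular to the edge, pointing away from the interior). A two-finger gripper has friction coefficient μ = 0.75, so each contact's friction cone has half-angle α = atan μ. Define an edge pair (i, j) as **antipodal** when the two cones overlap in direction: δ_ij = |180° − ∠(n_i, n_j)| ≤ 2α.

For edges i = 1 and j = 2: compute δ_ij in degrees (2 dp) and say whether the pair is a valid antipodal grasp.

α = atan 0.75 = 36.87°;  2α = 73.74°
edge 1: e_1 = (-4.84, -2.55);  n_1 = (-0.4661, +0.8847)
edge 2: e_2 = (-0.15, -3.23);  n_2 = (-0.9989, +0.0464)
∠(n_1, n_2) = 59.56°
δ = |180° − 59.56°| = 120.44°
120.44° > 2α = 73.74°  →  invalid

δ = 120.44°, invalid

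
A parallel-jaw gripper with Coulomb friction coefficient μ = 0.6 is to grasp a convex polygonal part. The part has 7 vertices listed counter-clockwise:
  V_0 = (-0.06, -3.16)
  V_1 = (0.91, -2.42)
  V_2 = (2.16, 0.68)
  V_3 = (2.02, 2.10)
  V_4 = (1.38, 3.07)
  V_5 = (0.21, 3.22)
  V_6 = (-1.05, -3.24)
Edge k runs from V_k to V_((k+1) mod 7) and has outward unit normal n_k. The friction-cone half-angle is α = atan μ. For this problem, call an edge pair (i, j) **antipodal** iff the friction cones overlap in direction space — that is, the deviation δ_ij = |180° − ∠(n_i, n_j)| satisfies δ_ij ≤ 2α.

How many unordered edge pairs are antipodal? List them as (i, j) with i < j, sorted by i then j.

count = 7; pairs: (0,4), (0,5), (1,5), (2,5), (3,5), (3,6), (4,6)

α = atan 0.6 = 30.96°;  2α = 61.93°
n_0 = (+0.6065, -0.7951)
n_1 = (+0.9274, -0.3740)
n_2 = (+0.9952, +0.0981)
n_3 = (+0.8347, +0.5507)
n_4 = (+0.1272, +0.9919)
n_5 = (-0.9815, +0.1914)
n_6 = (+0.0805, -0.9968)
  (0,1): δ = 149.30°  ·
  (0,2): δ = 121.71°  ·
  (0,3): δ = 93.92°  ·
  (0,4): δ = 44.65°  ✓
  (0,5): δ = 41.62°  ✓
  (0,6): δ = 147.28°  ·
  (1,2): δ = 152.41°  ·
  (1,3): δ = 124.62°  ·
  (1,4): δ = 75.35°  ·
  (1,5): δ = 10.92°  ✓
  (1,6): δ = 116.58°  ·
  (2,3): δ = 152.21°  ·
  (2,4): δ = 102.94°  ·
  (2,5): δ = 16.67°  ✓
  (2,6): δ = 88.99°  ·
  (3,4): δ = 130.72°  ·
  (3,5): δ = 44.45°  ✓
  (3,6): δ = 61.20°  ✓
  (4,5): δ = 93.73°  ·
  (4,6): δ = 11.93°  ✓
  (5,6): δ = 74.34°  ·
antipodal pairs: 7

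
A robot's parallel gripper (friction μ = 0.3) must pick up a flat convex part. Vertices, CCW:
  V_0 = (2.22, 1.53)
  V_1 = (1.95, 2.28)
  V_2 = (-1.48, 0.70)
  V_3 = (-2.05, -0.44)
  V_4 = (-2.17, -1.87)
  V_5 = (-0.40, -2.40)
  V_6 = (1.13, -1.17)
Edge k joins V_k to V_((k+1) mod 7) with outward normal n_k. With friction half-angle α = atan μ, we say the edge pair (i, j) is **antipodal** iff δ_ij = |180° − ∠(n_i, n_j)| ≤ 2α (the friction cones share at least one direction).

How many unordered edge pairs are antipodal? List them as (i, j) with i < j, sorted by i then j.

α = atan 0.3 = 16.70°;  2α = 33.40°
n_0 = (+0.9409, +0.3387)
n_1 = (-0.4184, +0.9083)
n_2 = (-0.8944, +0.4472)
n_3 = (-0.9965, +0.0836)
n_4 = (-0.2869, -0.9580)
n_5 = (+0.6266, -0.7794)
n_6 = (+0.9273, -0.3743)
  (0,1): δ = 85.07°  ·
  (0,2): δ = 46.36°  ·
  (0,3): δ = 24.60°  ✓
  (0,4): δ = 53.53°  ·
  (0,5): δ = 109.00°  ·
  (0,6): δ = 138.22°  ·
  (1,2): δ = 141.30°  ·
  (1,3): δ = 119.53°  ·
  (1,4): δ = 41.40°  ·
  (1,5): δ = 14.06°  ✓
  (1,6): δ = 43.28°  ·
  (2,3): δ = 158.23°  ·
  (2,4): δ = 80.10°  ·
  (2,5): δ = 24.64°  ✓
  (2,6): δ = 4.58°  ✓
  (3,4): δ = 101.87°  ·
  (3,5): δ = 46.41°  ·
  (3,6): δ = 17.19°  ✓
  (4,5): δ = 124.53°  ·
  (4,6): δ = 95.31°  ·
  (5,6): δ = 150.78°  ·
antipodal pairs: 5

count = 5; pairs: (0,3), (1,5), (2,5), (2,6), (3,6)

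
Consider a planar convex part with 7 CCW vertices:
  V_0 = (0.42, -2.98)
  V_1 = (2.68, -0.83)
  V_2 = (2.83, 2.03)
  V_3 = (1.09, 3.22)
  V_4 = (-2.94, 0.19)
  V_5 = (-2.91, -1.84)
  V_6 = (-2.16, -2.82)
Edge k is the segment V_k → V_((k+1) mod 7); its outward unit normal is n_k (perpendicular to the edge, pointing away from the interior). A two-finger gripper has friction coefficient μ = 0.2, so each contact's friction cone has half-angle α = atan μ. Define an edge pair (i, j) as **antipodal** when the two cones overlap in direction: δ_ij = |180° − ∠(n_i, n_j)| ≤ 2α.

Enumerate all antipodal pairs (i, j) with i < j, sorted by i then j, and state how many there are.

count = 3; pairs: (0,3), (1,4), (2,5)

α = atan 0.2 = 11.31°;  2α = 22.62°
n_0 = (+0.6893, -0.7245)
n_1 = (+0.9986, -0.0524)
n_2 = (+0.5645, +0.8254)
n_3 = (-0.6010, +0.7993)
n_4 = (-0.9999, -0.0148)
n_5 = (-0.7941, -0.6078)
n_6 = (-0.0619, -0.9981)
  (0,1): δ = 136.57°  ·
  (0,2): δ = 77.94°  ·
  (0,3): δ = 6.63°  ✓
  (0,4): δ = 47.28°  ·
  (0,5): δ = 83.86°  ·
  (0,6): δ = 132.88°  ·
  (1,2): δ = 121.37°  ·
  (1,3): δ = 50.06°  ·
  (1,4): δ = 3.85°  ✓
  (1,5): δ = 40.43°  ·
  (1,6): δ = 89.45°  ·
  (2,3): δ = 108.69°  ·
  (2,4): δ = 54.78°  ·
  (2,5): δ = 18.20°  ✓
  (2,6): δ = 30.82°  ·
  (3,4): δ = 126.09°  ·
  (3,5): δ = 89.51°  ·
  (3,6): δ = 40.49°  ·
  (4,5): δ = 143.42°  ·
  (4,6): δ = 94.40°  ·
  (5,6): δ = 130.98°  ·
antipodal pairs: 3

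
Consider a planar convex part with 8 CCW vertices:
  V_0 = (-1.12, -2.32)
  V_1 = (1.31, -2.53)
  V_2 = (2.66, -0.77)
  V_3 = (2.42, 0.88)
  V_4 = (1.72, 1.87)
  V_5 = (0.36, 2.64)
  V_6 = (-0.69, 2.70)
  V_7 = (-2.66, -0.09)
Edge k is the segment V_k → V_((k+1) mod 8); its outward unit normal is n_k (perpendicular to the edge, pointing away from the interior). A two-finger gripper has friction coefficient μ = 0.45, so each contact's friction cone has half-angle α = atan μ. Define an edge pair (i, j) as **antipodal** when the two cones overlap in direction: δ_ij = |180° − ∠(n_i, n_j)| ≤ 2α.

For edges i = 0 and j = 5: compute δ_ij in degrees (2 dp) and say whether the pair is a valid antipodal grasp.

α = atan 0.45 = 24.23°;  2α = 48.46°
edge 0: e_0 = (+2.43, -0.21);  n_0 = (-0.0861, -0.9963)
edge 5: e_5 = (-1.05, +0.06);  n_5 = (+0.0570, +0.9984)
∠(n_0, n_5) = 178.33°
δ = |180° − 178.33°| = 1.67°
1.67° ≤ 2α = 48.46°  →  valid

δ = 1.67°, valid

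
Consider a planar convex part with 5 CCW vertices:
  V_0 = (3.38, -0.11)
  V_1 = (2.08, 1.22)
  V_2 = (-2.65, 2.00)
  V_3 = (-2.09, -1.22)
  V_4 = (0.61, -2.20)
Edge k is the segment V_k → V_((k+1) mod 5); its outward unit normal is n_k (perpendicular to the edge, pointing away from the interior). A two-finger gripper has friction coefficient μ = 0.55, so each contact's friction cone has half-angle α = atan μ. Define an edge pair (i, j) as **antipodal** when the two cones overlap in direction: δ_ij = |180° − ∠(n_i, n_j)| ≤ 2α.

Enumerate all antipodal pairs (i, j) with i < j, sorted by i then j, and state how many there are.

α = atan 0.55 = 28.81°;  2α = 57.62°
n_0 = (+0.7151, +0.6990)
n_1 = (+0.1627, +0.9867)
n_2 = (-0.9852, -0.1713)
n_3 = (-0.3412, -0.9400)
n_4 = (+0.6023, -0.7983)
  (0,1): δ = 143.71°  ·
  (0,2): δ = 34.48°  ✓
  (0,3): δ = 25.70°  ✓
  (0,4): δ = 82.69°  ·
  (1,2): δ = 70.77°  ·
  (1,3): δ = 10.58°  ✓
  (1,4): δ = 46.40°  ✓
  (2,3): δ = 119.81°  ·
  (2,4): δ = 62.83°  ·
  (3,4): δ = 123.02°  ·
antipodal pairs: 4

count = 4; pairs: (0,2), (0,3), (1,3), (1,4)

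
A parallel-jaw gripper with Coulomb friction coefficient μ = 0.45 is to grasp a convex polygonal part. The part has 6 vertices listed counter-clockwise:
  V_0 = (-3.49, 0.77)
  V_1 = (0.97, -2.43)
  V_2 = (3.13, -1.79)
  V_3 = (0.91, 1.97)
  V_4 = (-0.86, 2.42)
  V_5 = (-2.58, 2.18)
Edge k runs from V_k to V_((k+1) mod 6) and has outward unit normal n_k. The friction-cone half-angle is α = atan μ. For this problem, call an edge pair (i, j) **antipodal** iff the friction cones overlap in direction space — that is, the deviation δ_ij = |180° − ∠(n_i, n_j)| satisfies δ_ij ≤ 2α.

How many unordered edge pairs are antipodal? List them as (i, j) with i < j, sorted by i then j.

α = atan 0.45 = 24.23°;  2α = 48.46°
n_0 = (-0.5830, -0.8125)
n_1 = (+0.2841, -0.9588)
n_2 = (+0.8611, +0.5084)
n_3 = (+0.2464, +0.9692)
n_4 = (-0.1382, +0.9904)
n_5 = (-0.8402, +0.5423)
  (0,1): δ = 127.84°  ·
  (0,2): δ = 23.78°  ✓
  (0,3): δ = 21.39°  ✓
  (0,4): δ = 43.60°  ✓
  (0,5): δ = 92.82°  ·
  (1,2): δ = 75.95°  ·
  (1,3): δ = 30.77°  ✓
  (1,4): δ = 8.56°  ✓
  (1,5): δ = 40.66°  ✓
  (2,3): δ = 134.82°  ·
  (2,4): δ = 112.62°  ·
  (2,5): δ = 63.40°  ·
  (3,4): δ = 157.79°  ·
  (3,5): δ = 108.57°  ·
  (4,5): δ = 130.78°  ·
antipodal pairs: 6

count = 6; pairs: (0,2), (0,3), (0,4), (1,3), (1,4), (1,5)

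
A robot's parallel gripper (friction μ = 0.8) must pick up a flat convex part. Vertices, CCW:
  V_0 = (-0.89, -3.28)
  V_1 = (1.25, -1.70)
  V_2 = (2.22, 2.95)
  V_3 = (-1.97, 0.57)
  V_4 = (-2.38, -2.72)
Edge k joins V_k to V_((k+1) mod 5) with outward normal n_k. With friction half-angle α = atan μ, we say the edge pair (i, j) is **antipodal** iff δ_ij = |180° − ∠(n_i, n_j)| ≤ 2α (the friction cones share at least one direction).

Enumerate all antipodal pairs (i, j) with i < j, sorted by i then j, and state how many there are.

count = 5; pairs: (0,2), (0,3), (1,2), (1,3), (2,4)

α = atan 0.8 = 38.66°;  2α = 77.32°
n_0 = (+0.5940, -0.8045)
n_1 = (+0.9789, -0.2042)
n_2 = (-0.4939, +0.8695)
n_3 = (-0.9923, +0.1237)
n_4 = (-0.3518, -0.9361)
  (0,1): δ = 138.22°  ·
  (0,2): δ = 6.84°  ✓
  (0,3): δ = 46.46°  ✓
  (0,4): δ = 122.96°  ·
  (1,2): δ = 48.62°  ✓
  (1,3): δ = 4.68°  ✓
  (1,4): δ = 81.18°  ·
  (2,3): δ = 126.70°  ·
  (2,4): δ = 50.20°  ✓
  (3,4): δ = 103.49°  ·
antipodal pairs: 5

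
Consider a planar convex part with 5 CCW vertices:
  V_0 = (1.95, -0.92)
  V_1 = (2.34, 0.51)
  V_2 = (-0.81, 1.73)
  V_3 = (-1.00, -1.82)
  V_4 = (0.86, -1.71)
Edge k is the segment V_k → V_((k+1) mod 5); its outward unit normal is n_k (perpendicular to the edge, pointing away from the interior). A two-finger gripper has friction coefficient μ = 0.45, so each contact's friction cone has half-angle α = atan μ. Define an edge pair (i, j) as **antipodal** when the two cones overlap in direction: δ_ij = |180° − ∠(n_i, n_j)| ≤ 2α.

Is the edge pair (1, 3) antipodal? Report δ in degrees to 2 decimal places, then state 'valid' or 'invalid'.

α = atan 0.45 = 24.23°;  2α = 48.46°
edge 1: e_1 = (-3.15, +1.22);  n_1 = (+0.3612, +0.9325)
edge 3: e_3 = (+1.86, +0.11);  n_3 = (+0.0590, -0.9983)
∠(n_1, n_3) = 155.44°
δ = |180° − 155.44°| = 24.56°
24.56° ≤ 2α = 48.46°  →  valid

δ = 24.56°, valid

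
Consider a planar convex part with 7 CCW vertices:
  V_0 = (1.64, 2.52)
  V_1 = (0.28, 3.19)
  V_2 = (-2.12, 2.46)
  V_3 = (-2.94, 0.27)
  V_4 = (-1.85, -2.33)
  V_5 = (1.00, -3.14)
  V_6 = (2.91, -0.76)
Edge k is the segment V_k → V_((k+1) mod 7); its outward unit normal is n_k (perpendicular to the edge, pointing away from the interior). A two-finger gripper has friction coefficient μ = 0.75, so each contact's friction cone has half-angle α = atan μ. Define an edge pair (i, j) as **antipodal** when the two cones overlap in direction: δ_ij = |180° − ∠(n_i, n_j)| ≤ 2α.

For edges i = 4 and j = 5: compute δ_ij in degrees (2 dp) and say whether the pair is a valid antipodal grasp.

δ = 112.88°, invalid

α = atan 0.75 = 36.87°;  2α = 73.74°
edge 4: e_4 = (+2.85, -0.81);  n_4 = (-0.2734, -0.9619)
edge 5: e_5 = (+1.91, +2.38);  n_5 = (+0.7799, -0.6259)
∠(n_4, n_5) = 67.12°
δ = |180° − 67.12°| = 112.88°
112.88° > 2α = 73.74°  →  invalid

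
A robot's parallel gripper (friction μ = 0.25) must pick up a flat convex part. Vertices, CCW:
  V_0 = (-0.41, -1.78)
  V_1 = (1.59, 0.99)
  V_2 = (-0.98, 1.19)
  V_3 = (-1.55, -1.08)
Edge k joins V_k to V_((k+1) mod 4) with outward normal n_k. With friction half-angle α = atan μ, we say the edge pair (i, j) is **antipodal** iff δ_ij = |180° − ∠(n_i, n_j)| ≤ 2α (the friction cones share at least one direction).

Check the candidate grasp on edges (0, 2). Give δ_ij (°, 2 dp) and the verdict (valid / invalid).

α = atan 0.25 = 14.04°;  2α = 28.07°
edge 0: e_0 = (+2.00, +2.77);  n_0 = (+0.8108, -0.5854)
edge 2: e_2 = (-0.57, -2.27);  n_2 = (-0.9699, +0.2435)
∠(n_0, n_2) = 158.27°
δ = |180° − 158.27°| = 21.73°
21.73° ≤ 2α = 28.07°  →  valid

δ = 21.73°, valid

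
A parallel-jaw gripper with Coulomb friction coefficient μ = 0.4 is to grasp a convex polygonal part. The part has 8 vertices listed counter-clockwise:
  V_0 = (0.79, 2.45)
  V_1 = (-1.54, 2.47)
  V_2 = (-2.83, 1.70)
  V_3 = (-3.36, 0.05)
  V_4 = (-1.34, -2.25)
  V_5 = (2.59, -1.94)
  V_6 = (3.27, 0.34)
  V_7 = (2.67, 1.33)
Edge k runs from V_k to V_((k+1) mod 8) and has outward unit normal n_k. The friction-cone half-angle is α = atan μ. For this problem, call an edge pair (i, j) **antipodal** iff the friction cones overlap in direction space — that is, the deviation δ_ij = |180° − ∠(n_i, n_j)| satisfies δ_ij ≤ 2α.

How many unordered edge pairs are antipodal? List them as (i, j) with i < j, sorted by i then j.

count = 7; pairs: (0,4), (1,4), (1,5), (2,5), (3,6), (3,7), (4,7)

α = atan 0.4 = 21.80°;  2α = 43.60°
n_0 = (+0.0086, +1.0000)
n_1 = (-0.5125, +0.8587)
n_2 = (-0.9521, +0.3058)
n_3 = (-0.7514, -0.6599)
n_4 = (+0.0786, -0.9969)
n_5 = (+0.9583, -0.2858)
n_6 = (+0.8552, +0.5183)
n_7 = (+0.5118, +0.8591)
  (0,1): δ = 148.68°  ·
  (0,2): δ = 107.32°  ·
  (0,3): δ = 48.22°  ·
  (0,4): δ = 5.00°  ✓
  (0,5): δ = 73.88°  ·
  (0,6): δ = 121.71°  ·
  (0,7): δ = 149.71°  ·
  (1,2): δ = 138.64°  ·
  (1,3): δ = 79.54°  ·
  (1,4): δ = 26.32°  ✓
  (1,5): δ = 42.56°  ✓
  (1,6): δ = 90.39°  ·
  (1,7): δ = 118.38°  ·
  (2,3): δ = 120.90°  ·
  (2,4): δ = 67.68°  ·
  (2,5): δ = 1.20°  ✓
  (2,6): δ = 49.03°  ·
  (2,7): δ = 77.02°  ·
  (3,4): δ = 126.78°  ·
  (3,5): δ = 57.90°  ·
  (3,6): δ = 10.07°  ✓
  (3,7): δ = 17.92°  ✓
  (4,5): δ = 111.12°  ·
  (4,6): δ = 63.29°  ·
  (4,7): δ = 35.29°  ✓
  (5,6): δ = 132.17°  ·
  (5,7): δ = 104.18°  ·
  (6,7): δ = 152.00°  ·
antipodal pairs: 7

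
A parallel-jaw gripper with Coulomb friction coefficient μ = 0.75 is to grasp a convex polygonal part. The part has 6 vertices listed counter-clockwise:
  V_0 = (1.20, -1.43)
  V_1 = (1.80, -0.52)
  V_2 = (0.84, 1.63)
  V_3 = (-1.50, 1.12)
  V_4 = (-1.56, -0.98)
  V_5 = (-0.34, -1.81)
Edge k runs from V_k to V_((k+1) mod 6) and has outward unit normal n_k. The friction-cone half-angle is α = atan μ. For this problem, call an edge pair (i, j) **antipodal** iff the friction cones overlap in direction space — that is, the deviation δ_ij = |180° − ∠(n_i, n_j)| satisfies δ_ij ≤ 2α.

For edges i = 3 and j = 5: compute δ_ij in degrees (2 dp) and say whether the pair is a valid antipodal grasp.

α = atan 0.75 = 36.87°;  2α = 73.74°
edge 3: e_3 = (-0.06, -2.10);  n_3 = (-0.9996, +0.0286)
edge 5: e_5 = (+1.54, +0.38);  n_5 = (+0.2396, -0.9709)
∠(n_3, n_5) = 105.50°
δ = |180° − 105.50°| = 74.50°
74.50° > 2α = 73.74°  →  invalid

δ = 74.50°, invalid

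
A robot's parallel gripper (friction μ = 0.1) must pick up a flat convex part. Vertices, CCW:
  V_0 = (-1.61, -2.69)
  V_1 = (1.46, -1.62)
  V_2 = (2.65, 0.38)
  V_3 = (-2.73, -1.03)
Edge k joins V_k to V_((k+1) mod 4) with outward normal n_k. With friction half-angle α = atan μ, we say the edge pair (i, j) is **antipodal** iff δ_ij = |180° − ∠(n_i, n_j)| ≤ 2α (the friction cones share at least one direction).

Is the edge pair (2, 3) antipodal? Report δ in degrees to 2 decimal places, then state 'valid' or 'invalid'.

δ = 70.68°, invalid

α = atan 0.1 = 5.71°;  2α = 11.42°
edge 2: e_2 = (-5.38, -1.41);  n_2 = (-0.2535, +0.9673)
edge 3: e_3 = (+1.12, -1.66);  n_3 = (-0.8290, -0.5593)
∠(n_2, n_3) = 109.32°
δ = |180° − 109.32°| = 70.68°
70.68° > 2α = 11.42°  →  invalid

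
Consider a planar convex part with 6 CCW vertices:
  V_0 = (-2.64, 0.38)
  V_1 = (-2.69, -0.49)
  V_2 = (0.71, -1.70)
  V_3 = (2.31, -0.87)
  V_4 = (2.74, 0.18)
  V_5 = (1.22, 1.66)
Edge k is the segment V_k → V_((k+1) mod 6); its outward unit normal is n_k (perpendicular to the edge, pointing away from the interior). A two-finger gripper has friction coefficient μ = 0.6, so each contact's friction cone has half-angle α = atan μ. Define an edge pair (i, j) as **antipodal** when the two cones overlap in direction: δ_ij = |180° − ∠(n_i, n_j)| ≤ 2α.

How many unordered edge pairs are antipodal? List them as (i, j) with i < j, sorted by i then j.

α = atan 0.6 = 30.96°;  2α = 61.93°
n_0 = (-0.9984, +0.0574)
n_1 = (-0.3353, -0.9421)
n_2 = (+0.4605, -0.8877)
n_3 = (+0.9254, -0.3790)
n_4 = (+0.6976, +0.7165)
n_5 = (-0.3148, +0.9492)
  (0,1): δ = 106.30°  ·
  (0,2): δ = 59.29°  ✓
  (0,3): δ = 18.98°  ✓
  (0,4): δ = 49.05°  ✓
  (0,5): δ = 111.64°  ·
  (1,2): δ = 132.99°  ·
  (1,3): δ = 92.68°  ·
  (1,4): δ = 24.65°  ✓
  (1,5): δ = 37.94°  ✓
  (2,3): δ = 139.69°  ·
  (2,4): δ = 71.65°  ·
  (2,5): δ = 9.07°  ✓
  (3,4): δ = 111.97°  ·
  (3,5): δ = 49.38°  ✓
  (4,5): δ = 117.42°  ·
antipodal pairs: 7

count = 7; pairs: (0,2), (0,3), (0,4), (1,4), (1,5), (2,5), (3,5)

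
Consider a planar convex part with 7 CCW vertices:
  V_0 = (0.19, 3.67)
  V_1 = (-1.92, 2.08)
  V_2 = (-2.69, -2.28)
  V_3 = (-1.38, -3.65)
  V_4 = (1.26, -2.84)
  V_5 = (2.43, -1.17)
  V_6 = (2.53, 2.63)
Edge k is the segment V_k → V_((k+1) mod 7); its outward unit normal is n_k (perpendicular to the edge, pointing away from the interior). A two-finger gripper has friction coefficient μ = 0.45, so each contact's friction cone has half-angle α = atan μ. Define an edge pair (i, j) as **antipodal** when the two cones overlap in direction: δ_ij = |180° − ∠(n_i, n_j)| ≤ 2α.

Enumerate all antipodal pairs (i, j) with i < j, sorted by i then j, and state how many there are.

count = 7; pairs: (0,3), (0,4), (1,4), (1,5), (2,5), (2,6), (3,6)

α = atan 0.45 = 24.23°;  2α = 48.46°
n_0 = (-0.6018, +0.7986)
n_1 = (-0.9848, +0.1739)
n_2 = (-0.7228, -0.6911)
n_3 = (+0.2933, -0.9560)
n_4 = (+0.8190, -0.5738)
n_5 = (+0.9997, -0.0263)
n_6 = (+0.4061, +0.9138)
  (0,1): δ = 137.02°  ·
  (0,2): δ = 83.28°  ·
  (0,3): δ = 19.94°  ✓
  (0,4): δ = 17.98°  ✓
  (0,5): δ = 51.49°  ·
  (0,6): δ = 119.04°  ·
  (1,2): δ = 126.27°  ·
  (1,3): δ = 62.93°  ·
  (1,4): δ = 25.00°  ✓
  (1,5): δ = 8.51°  ✓
  (1,6): δ = 76.05°  ·
  (2,3): δ = 116.66°  ·
  (2,4): δ = 78.73°  ·
  (2,5): δ = 45.22°  ✓
  (2,6): δ = 22.32°  ✓
  (3,4): δ = 142.07°  ·
  (3,5): δ = 108.56°  ·
  (3,6): δ = 41.02°  ✓
  (4,5): δ = 146.49°  ·
  (4,6): δ = 78.95°  ·
  (5,6): δ = 112.46°  ·
antipodal pairs: 7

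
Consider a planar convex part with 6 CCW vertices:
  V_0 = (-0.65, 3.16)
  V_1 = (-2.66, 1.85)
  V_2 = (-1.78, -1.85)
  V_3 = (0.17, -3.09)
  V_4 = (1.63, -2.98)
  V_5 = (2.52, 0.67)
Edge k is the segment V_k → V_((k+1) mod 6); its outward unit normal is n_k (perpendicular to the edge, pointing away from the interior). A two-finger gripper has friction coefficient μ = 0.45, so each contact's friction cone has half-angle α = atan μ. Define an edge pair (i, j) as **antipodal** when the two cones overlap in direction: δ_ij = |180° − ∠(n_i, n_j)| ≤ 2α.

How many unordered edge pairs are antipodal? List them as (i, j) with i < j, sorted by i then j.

count = 6; pairs: (0,3), (0,4), (1,4), (1,5), (2,5), (3,5)

α = atan 0.45 = 24.23°;  2α = 48.46°
n_0 = (-0.5460, +0.8378)
n_1 = (-0.9729, -0.2314)
n_2 = (-0.5366, -0.8438)
n_3 = (+0.0751, -0.9972)
n_4 = (+0.9715, -0.2369)
n_5 = (+0.6177, +0.7864)
  (0,1): δ = 109.72°  ·
  (0,2): δ = 65.55°  ·
  (0,3): δ = 28.79°  ✓
  (0,4): δ = 43.20°  ✓
  (0,5): δ = 108.76°  ·
  (1,2): δ = 135.83°  ·
  (1,3): δ = 99.07°  ·
  (1,4): δ = 27.08°  ✓
  (1,5): δ = 38.47°  ✓
  (2,3): δ = 143.24°  ·
  (2,4): δ = 71.25°  ·
  (2,5): δ = 5.70°  ✓
  (3,4): δ = 108.01°  ·
  (3,5): δ = 42.46°  ✓
  (4,5): δ = 114.45°  ·
antipodal pairs: 6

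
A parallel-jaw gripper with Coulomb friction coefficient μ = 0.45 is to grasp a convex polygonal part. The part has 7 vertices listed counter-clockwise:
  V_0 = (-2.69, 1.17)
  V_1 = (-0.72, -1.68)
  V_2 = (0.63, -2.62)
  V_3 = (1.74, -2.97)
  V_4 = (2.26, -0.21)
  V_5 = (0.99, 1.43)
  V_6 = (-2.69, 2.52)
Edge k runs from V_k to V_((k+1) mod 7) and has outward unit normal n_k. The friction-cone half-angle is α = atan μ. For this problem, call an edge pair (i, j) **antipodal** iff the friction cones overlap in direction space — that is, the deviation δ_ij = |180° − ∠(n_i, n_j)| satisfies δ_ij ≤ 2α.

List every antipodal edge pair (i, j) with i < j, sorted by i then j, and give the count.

count = 9; pairs: (0,3), (0,4), (0,5), (1,4), (1,5), (2,4), (2,5), (3,6), (4,6)

α = atan 0.45 = 24.23°;  2α = 48.46°
n_0 = (-0.8226, -0.5686)
n_1 = (-0.5714, -0.8207)
n_2 = (-0.3007, -0.9537)
n_3 = (+0.9827, -0.1851)
n_4 = (+0.7906, +0.6123)
n_5 = (+0.2840, +0.9588)
n_6 = (-1.0000, -0.0000)
  (0,1): δ = 159.50°  ·
  (0,2): δ = 142.15°  ·
  (0,3): δ = 45.32°  ✓
  (0,4): δ = 3.10°  ✓
  (0,5): δ = 38.85°  ✓
  (0,6): δ = 145.35°  ·
  (1,2): δ = 162.65°  ·
  (1,3): δ = 65.82°  ·
  (1,4): δ = 17.40°  ✓
  (1,5): δ = 18.35°  ✓
  (1,6): δ = 124.85°  ·
  (2,3): δ = 83.17°  ·
  (2,4): δ = 34.75°  ✓
  (2,5): δ = 1.00°  ✓
  (2,6): δ = 107.50°  ·
  (3,4): δ = 131.58°  ·
  (3,5): δ = 95.83°  ·
  (3,6): δ = 10.67°  ✓
  (4,5): δ = 144.25°  ·
  (4,6): δ = 37.75°  ✓
  (5,6): δ = 73.50°  ·
antipodal pairs: 9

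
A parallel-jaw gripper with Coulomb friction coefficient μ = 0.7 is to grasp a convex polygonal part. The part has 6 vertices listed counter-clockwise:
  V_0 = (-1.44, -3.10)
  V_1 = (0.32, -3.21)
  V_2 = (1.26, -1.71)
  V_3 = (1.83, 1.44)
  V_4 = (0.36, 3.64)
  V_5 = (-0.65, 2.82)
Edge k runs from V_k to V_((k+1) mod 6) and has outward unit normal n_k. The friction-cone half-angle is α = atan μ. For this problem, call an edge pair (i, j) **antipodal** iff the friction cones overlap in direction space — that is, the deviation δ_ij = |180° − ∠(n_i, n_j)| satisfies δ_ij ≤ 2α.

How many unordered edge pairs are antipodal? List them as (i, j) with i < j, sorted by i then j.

count = 7; pairs: (0,3), (0,4), (1,4), (1,5), (2,4), (2,5), (3,5)

α = atan 0.7 = 34.99°;  2α = 69.98°
n_0 = (-0.0624, -0.9981)
n_1 = (+0.8474, -0.5310)
n_2 = (+0.9840, -0.1781)
n_3 = (+0.8315, +0.5556)
n_4 = (-0.6303, +0.7763)
n_5 = (-0.9912, +0.1323)
  (0,1): δ = 118.50°  ·
  (0,2): δ = 96.68°  ·
  (0,3): δ = 52.67°  ✓
  (0,4): δ = 42.65°  ✓
  (0,5): δ = 85.98°  ·
  (1,2): δ = 158.18°  ·
  (1,3): δ = 114.18°  ·
  (1,4): δ = 18.85°  ✓
  (1,5): δ = 24.47°  ✓
  (2,3): δ = 135.99°  ·
  (2,4): δ = 40.67°  ✓
  (2,5): δ = 2.66°  ✓
  (3,4): δ = 84.68°  ·
  (3,5): δ = 41.35°  ✓
  (4,5): δ = 136.67°  ·
antipodal pairs: 7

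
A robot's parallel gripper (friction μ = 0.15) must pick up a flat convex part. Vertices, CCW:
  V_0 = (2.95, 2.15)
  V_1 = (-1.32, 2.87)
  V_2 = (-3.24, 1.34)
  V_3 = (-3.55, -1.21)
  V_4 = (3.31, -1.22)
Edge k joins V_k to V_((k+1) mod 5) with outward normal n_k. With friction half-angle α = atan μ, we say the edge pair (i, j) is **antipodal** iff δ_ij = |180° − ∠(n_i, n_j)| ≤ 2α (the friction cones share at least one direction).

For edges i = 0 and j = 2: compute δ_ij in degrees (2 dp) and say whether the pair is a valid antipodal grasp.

α = atan 0.15 = 8.53°;  2α = 17.06°
edge 0: e_0 = (-4.27, +0.72);  n_0 = (+0.1663, +0.9861)
edge 2: e_2 = (-0.31, -2.55);  n_2 = (-0.9927, +0.1207)
∠(n_0, n_2) = 92.64°
δ = |180° − 92.64°| = 87.36°
87.36° > 2α = 17.06°  →  invalid

δ = 87.36°, invalid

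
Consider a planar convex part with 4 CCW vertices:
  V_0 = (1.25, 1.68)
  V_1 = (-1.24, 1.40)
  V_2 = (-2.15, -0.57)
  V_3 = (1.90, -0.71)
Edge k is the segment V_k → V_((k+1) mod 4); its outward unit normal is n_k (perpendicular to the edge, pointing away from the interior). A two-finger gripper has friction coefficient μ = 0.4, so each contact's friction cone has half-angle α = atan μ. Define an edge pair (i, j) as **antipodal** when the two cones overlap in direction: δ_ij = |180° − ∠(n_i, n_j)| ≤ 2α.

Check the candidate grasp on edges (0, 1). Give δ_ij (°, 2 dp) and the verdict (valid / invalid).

α = atan 0.4 = 21.80°;  2α = 43.60°
edge 0: e_0 = (-2.49, -0.28);  n_0 = (-0.1117, +0.9937)
edge 1: e_1 = (-0.91, -1.97);  n_1 = (-0.9078, +0.4194)
∠(n_0, n_1) = 58.79°
δ = |180° − 58.79°| = 121.21°
121.21° > 2α = 43.60°  →  invalid

δ = 121.21°, invalid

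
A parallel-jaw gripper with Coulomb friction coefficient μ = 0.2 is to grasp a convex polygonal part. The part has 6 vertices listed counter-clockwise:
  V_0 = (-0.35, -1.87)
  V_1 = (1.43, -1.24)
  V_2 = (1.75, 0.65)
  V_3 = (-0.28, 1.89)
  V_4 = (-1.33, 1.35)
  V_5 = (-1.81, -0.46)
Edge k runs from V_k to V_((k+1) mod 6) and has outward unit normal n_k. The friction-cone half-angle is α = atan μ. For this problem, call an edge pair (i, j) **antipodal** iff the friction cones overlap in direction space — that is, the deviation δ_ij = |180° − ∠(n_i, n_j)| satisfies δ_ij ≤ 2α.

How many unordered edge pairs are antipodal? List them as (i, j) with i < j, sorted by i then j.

count = 3; pairs: (0,3), (1,4), (2,5)

α = atan 0.2 = 11.31°;  2α = 22.62°
n_0 = (+0.3337, -0.9427)
n_1 = (+0.9860, -0.1669)
n_2 = (+0.5213, +0.8534)
n_3 = (-0.4573, +0.8893)
n_4 = (-0.9666, +0.2563)
n_5 = (-0.6947, -0.7193)
  (0,1): δ = 119.10°  ·
  (0,2): δ = 50.91°  ·
  (0,3): δ = 7.73°  ✓
  (0,4): δ = 55.66°  ·
  (0,5): δ = 116.51°  ·
  (1,2): δ = 111.81°  ·
  (1,3): δ = 53.17°  ·
  (1,4): δ = 5.24°  ✓
  (1,5): δ = 55.61°  ·
  (2,3): δ = 121.37°  ·
  (2,4): δ = 73.43°  ·
  (2,5): δ = 12.58°  ✓
  (3,4): δ = 132.07°  ·
  (3,5): δ = 71.22°  ·
  (4,5): δ = 119.15°  ·
antipodal pairs: 3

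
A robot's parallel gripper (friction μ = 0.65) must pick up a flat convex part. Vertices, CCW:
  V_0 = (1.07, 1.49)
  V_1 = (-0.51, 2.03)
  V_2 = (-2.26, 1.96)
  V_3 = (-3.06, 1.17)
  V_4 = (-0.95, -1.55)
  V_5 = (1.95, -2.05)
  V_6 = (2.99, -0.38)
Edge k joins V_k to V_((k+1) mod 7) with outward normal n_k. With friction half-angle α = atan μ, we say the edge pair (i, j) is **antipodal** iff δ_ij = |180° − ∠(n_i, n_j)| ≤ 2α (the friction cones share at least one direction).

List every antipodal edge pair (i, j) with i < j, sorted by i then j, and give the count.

α = atan 0.65 = 33.02°;  2α = 66.05°
n_0 = (+0.3234, +0.9463)
n_1 = (-0.0400, +0.9992)
n_2 = (-0.7026, +0.7115)
n_3 = (-0.7901, -0.6129)
n_4 = (-0.1699, -0.9855)
n_5 = (+0.8489, -0.5286)
n_6 = (+0.6977, +0.7164)
  (0,1): δ = 158.84°  ·
  (0,2): δ = 116.49°  ·
  (0,3): δ = 33.33°  ✓
  (0,4): δ = 9.09°  ✓
  (0,5): δ = 76.96°  ·
  (0,6): δ = 154.62°  ·
  (1,2): δ = 137.65°  ·
  (1,3): δ = 54.49°  ✓
  (1,4): δ = 12.07°  ✓
  (1,5): δ = 55.80°  ✓
  (1,6): δ = 133.47°  ·
  (2,3): δ = 96.84°  ·
  (2,4): δ = 54.42°  ✓
  (2,5): δ = 13.45°  ✓
  (2,6): δ = 91.12°  ·
  (3,4): δ = 137.58°  ·
  (3,5): δ = 69.71°  ·
  (3,6): δ = 7.95°  ✓
  (4,5): δ = 112.13°  ·
  (4,6): δ = 34.46°  ✓
  (5,6): δ = 102.33°  ·
antipodal pairs: 9

count = 9; pairs: (0,3), (0,4), (1,3), (1,4), (1,5), (2,4), (2,5), (3,6), (4,6)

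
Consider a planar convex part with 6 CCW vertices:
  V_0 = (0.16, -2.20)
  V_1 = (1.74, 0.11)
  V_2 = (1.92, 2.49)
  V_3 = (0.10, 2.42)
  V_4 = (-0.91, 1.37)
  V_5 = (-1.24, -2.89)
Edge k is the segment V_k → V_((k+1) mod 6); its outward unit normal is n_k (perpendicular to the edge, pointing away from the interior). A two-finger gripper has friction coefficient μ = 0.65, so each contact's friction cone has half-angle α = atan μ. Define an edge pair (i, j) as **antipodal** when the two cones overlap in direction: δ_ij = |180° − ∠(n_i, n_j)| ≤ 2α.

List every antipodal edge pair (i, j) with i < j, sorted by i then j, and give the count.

count = 8; pairs: (0,2), (0,3), (0,4), (1,3), (1,4), (2,5), (3,5), (4,5)

α = atan 0.65 = 33.02°;  2α = 66.05°
n_0 = (+0.8254, -0.5646)
n_1 = (+0.9972, -0.0754)
n_2 = (-0.0384, +0.9993)
n_3 = (-0.7207, +0.6932)
n_4 = (-0.9970, +0.0772)
n_5 = (+0.4421, -0.8970)
  (0,1): δ = 149.95°  ·
  (0,2): δ = 53.43°  ✓
  (0,3): δ = 9.52°  ✓
  (0,4): δ = 29.94°  ✓
  (0,5): δ = 150.61°  ·
  (1,2): δ = 83.47°  ·
  (1,3): δ = 39.56°  ✓
  (1,4): δ = 0.10°  ✓
  (1,5): δ = 120.56°  ·
  (2,3): δ = 136.09°  ·
  (2,4): δ = 96.63°  ·
  (2,5): δ = 24.03°  ✓
  (3,4): δ = 140.54°  ·
  (3,5): δ = 19.88°  ✓
  (4,5): δ = 59.33°  ✓
antipodal pairs: 8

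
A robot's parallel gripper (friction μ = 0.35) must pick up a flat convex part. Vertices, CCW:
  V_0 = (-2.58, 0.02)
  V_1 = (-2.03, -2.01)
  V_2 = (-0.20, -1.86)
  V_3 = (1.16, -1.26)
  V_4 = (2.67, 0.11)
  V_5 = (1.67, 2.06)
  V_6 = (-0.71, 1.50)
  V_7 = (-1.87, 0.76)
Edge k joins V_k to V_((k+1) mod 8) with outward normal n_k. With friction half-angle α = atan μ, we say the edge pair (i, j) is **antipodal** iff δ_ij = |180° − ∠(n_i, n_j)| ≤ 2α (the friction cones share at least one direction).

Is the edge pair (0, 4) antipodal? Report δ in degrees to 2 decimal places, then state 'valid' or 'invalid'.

α = atan 0.35 = 19.29°;  2α = 38.58°
edge 0: e_0 = (+0.55, -2.03);  n_0 = (-0.9652, -0.2615)
edge 4: e_4 = (-1.00, +1.95);  n_4 = (+0.8898, +0.4563)
∠(n_0, n_4) = 168.01°
δ = |180° − 168.01°| = 11.99°
11.99° ≤ 2α = 38.58°  →  valid

δ = 11.99°, valid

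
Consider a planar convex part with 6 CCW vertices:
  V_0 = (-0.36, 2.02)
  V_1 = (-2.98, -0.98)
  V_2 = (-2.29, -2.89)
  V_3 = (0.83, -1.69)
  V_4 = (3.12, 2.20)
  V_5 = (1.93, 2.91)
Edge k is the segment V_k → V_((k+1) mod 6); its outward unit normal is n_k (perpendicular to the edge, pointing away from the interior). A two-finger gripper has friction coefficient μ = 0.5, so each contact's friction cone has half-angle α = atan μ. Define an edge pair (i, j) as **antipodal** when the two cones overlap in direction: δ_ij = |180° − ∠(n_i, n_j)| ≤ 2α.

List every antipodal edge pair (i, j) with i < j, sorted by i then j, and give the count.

α = atan 0.5 = 26.57°;  2α = 53.13°
n_0 = (-0.7532, +0.6578)
n_1 = (-0.9405, -0.3398)
n_2 = (+0.3590, -0.9333)
n_3 = (+0.8618, -0.5073)
n_4 = (+0.5124, +0.8588)
n_5 = (-0.3622, +0.9321)
  (0,1): δ = 119.01°  ·
  (0,2): δ = 27.83°  ✓
  (0,3): δ = 10.65°  ✓
  (0,4): δ = 100.31°  ·
  (0,5): δ = 152.37°  ·
  (1,2): δ = 88.83°  ·
  (1,3): δ = 50.35°  ✓
  (1,4): δ = 39.32°  ✓
  (1,5): δ = 91.38°  ·
  (2,3): δ = 141.52°  ·
  (2,4): δ = 51.86°  ✓
  (2,5): δ = 0.20°  ✓
  (3,4): δ = 90.34°  ·
  (3,5): δ = 38.28°  ✓
  (4,5): δ = 127.94°  ·
antipodal pairs: 7

count = 7; pairs: (0,2), (0,3), (1,3), (1,4), (2,4), (2,5), (3,5)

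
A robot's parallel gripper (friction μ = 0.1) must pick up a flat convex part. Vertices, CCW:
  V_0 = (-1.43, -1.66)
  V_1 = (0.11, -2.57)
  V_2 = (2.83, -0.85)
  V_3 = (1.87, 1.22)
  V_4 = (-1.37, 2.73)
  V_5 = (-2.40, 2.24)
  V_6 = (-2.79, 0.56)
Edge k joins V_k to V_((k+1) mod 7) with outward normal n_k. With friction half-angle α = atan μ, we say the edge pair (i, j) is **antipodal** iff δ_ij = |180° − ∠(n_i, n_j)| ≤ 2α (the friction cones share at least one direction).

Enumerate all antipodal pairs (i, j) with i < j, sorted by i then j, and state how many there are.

count = 3; pairs: (0,3), (1,4), (2,6)

α = atan 0.1 = 5.71°;  2α = 11.42°
n_0 = (-0.5087, -0.8609)
n_1 = (+0.5345, -0.8452)
n_2 = (+0.9072, +0.4207)
n_3 = (+0.4224, +0.9064)
n_4 = (-0.4296, +0.9030)
n_5 = (-0.9741, +0.2261)
n_6 = (-0.8527, -0.5224)
  (0,1): δ = 117.11°  ·
  (0,2): δ = 34.54°  ·
  (0,3): δ = 5.59°  ✓
  (0,4): δ = 56.02°  ·
  (0,5): δ = 107.51°  ·
  (0,6): δ = 152.07°  ·
  (1,2): δ = 97.43°  ·
  (1,3): δ = 57.30°  ·
  (1,4): δ = 6.87°  ✓
  (1,5): δ = 44.62°  ·
  (1,6): δ = 89.18°  ·
  (2,3): δ = 139.87°  ·
  (2,4): δ = 89.44°  ·
  (2,5): δ = 37.95°  ·
  (2,6): δ = 6.61°  ✓
  (3,4): δ = 129.57°  ·
  (3,5): δ = 78.08°  ·
  (3,6): δ = 33.52°  ·
  (4,5): δ = 128.51°  ·
  (4,6): δ = 83.95°  ·
  (5,6): δ = 135.44°  ·
antipodal pairs: 3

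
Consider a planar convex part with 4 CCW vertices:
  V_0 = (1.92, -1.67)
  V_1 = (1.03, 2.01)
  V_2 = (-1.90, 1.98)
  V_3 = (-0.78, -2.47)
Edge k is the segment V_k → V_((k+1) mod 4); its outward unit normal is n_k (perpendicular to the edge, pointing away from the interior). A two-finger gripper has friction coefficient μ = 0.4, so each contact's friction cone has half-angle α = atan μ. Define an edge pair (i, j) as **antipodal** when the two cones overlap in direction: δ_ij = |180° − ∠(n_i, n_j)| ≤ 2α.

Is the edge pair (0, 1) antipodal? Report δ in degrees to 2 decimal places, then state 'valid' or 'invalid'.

α = atan 0.4 = 21.80°;  2α = 43.60°
edge 0: e_0 = (-0.89, +3.68);  n_0 = (+0.9720, +0.2351)
edge 1: e_1 = (-2.93, -0.03);  n_1 = (-0.0102, +0.9999)
∠(n_0, n_1) = 76.99°
δ = |180° − 76.99°| = 103.01°
103.01° > 2α = 43.60°  →  invalid

δ = 103.01°, invalid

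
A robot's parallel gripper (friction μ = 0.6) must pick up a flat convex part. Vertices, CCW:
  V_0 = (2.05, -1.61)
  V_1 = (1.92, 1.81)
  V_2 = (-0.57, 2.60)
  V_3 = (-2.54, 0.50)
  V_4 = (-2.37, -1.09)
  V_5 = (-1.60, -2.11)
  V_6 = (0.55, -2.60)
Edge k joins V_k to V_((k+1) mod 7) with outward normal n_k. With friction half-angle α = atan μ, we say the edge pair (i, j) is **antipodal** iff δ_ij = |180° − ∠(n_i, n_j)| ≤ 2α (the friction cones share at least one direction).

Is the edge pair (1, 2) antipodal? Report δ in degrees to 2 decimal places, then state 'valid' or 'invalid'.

δ = 115.57°, invalid

α = atan 0.6 = 30.96°;  2α = 61.93°
edge 1: e_1 = (-2.49, +0.79);  n_1 = (+0.3024, +0.9532)
edge 2: e_2 = (-1.97, -2.10);  n_2 = (-0.7293, +0.6842)
∠(n_1, n_2) = 64.43°
δ = |180° − 64.43°| = 115.57°
115.57° > 2α = 61.93°  →  invalid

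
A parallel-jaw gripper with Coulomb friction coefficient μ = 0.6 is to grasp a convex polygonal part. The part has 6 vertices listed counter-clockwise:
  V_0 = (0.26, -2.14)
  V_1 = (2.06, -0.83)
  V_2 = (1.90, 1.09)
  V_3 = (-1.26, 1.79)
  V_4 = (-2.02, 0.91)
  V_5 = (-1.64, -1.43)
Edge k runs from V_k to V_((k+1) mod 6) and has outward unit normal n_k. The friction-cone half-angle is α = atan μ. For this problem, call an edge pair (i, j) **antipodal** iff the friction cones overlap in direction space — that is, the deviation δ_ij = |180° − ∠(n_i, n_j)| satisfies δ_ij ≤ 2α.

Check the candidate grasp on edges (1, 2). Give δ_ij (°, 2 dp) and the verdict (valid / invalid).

δ = 107.25°, invalid

α = atan 0.6 = 30.96°;  2α = 61.93°
edge 1: e_1 = (-0.16, +1.92);  n_1 = (+0.9965, +0.0830)
edge 2: e_2 = (-3.16, +0.70);  n_2 = (+0.2163, +0.9763)
∠(n_1, n_2) = 72.75°
δ = |180° − 72.75°| = 107.25°
107.25° > 2α = 61.93°  →  invalid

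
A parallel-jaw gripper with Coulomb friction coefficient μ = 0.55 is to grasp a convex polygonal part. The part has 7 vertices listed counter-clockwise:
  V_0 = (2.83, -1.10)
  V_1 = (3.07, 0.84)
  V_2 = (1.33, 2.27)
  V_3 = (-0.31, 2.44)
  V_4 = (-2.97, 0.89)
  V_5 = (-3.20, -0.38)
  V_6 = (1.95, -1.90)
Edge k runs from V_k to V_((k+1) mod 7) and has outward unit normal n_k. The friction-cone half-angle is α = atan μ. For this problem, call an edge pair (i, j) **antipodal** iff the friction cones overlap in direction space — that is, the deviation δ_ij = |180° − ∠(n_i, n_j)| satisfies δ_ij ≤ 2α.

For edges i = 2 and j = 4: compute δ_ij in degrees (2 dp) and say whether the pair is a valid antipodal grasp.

δ = 94.35°, invalid

α = atan 0.55 = 28.81°;  2α = 57.62°
edge 2: e_2 = (-1.64, +0.17);  n_2 = (+0.1031, +0.9947)
edge 4: e_4 = (-0.23, -1.27);  n_4 = (-0.9840, +0.1782)
∠(n_2, n_4) = 85.65°
δ = |180° − 85.65°| = 94.35°
94.35° > 2α = 57.62°  →  invalid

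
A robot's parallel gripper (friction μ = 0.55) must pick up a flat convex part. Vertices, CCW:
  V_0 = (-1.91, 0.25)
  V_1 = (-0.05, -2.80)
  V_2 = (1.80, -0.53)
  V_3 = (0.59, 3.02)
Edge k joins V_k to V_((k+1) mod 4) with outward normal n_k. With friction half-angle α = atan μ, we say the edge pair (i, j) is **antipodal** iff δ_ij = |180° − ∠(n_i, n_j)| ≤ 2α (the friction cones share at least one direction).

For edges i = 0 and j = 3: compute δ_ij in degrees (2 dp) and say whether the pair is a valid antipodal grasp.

δ = 106.56°, invalid

α = atan 0.55 = 28.81°;  2α = 57.62°
edge 0: e_0 = (+1.86, -3.05);  n_0 = (-0.8538, -0.5207)
edge 3: e_3 = (-2.50, -2.77);  n_3 = (-0.7424, +0.6700)
∠(n_0, n_3) = 73.44°
δ = |180° − 73.44°| = 106.56°
106.56° > 2α = 57.62°  →  invalid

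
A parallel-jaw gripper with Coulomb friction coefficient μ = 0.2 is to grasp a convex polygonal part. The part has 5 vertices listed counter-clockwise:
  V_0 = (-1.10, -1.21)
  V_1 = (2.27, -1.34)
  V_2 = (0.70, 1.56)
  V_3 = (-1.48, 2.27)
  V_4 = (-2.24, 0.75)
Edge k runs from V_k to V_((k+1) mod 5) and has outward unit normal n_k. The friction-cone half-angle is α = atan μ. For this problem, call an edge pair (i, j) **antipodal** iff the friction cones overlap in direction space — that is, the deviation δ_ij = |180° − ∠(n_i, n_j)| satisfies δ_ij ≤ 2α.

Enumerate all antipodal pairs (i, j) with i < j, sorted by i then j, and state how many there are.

α = atan 0.2 = 11.31°;  2α = 22.62°
n_0 = (-0.0385, -0.9993)
n_1 = (+0.8794, +0.4761)
n_2 = (+0.3097, +0.9508)
n_3 = (-0.8944, +0.4472)
n_4 = (-0.8644, -0.5028)
  (0,1): δ = 59.36°  ·
  (0,2): δ = 15.83°  ✓
  (0,3): δ = 65.64°  ·
  (0,4): δ = 122.39°  ·
  (1,2): δ = 136.47°  ·
  (1,3): δ = 55.00°  ·
  (1,4): δ = 1.75°  ✓
  (2,3): δ = 98.53°  ·
  (2,4): δ = 41.78°  ·
  (3,4): δ = 123.25°  ·
antipodal pairs: 2

count = 2; pairs: (0,2), (1,4)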